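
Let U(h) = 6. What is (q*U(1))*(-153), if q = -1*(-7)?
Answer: -6426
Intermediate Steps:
q = 7
(q*U(1))*(-153) = (7*6)*(-153) = 42*(-153) = -6426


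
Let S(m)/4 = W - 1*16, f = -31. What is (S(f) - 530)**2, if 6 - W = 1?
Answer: 329476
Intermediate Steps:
W = 5 (W = 6 - 1*1 = 6 - 1 = 5)
S(m) = -44 (S(m) = 4*(5 - 1*16) = 4*(5 - 16) = 4*(-11) = -44)
(S(f) - 530)**2 = (-44 - 530)**2 = (-574)**2 = 329476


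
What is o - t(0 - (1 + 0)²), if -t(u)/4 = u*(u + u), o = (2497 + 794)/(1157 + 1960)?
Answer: 9409/1039 ≈ 9.0558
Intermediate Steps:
o = 1097/1039 (o = 3291/3117 = 3291*(1/3117) = 1097/1039 ≈ 1.0558)
t(u) = -8*u² (t(u) = -4*u*(u + u) = -4*u*2*u = -8*u²)
o - t(0 - (1 + 0)²) = 1097/1039 - (-8)*(0 - (1 + 0)²)² = 1097/1039 - (-8)*(0 - 1*1²)² = 1097/1039 - (-8)*(0 - 1*1)² = 1097/1039 - (-8)*(0 - 1)² = 1097/1039 - (-8)*(-1)² = 1097/1039 - (-8) = 1097/1039 - 1*(-8) = 1097/1039 + 8 = 9409/1039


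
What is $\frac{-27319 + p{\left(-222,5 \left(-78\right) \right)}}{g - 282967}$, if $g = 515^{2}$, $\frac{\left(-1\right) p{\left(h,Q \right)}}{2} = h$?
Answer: $\frac{26875}{17742} \approx 1.5148$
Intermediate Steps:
$p{\left(h,Q \right)} = - 2 h$
$g = 265225$
$\frac{-27319 + p{\left(-222,5 \left(-78\right) \right)}}{g - 282967} = \frac{-27319 - -444}{265225 - 282967} = \frac{-27319 + 444}{-17742} = \left(-26875\right) \left(- \frac{1}{17742}\right) = \frac{26875}{17742}$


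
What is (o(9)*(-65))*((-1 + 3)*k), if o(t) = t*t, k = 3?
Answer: -31590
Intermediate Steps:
o(t) = t²
(o(9)*(-65))*((-1 + 3)*k) = (9²*(-65))*((-1 + 3)*3) = (81*(-65))*(2*3) = -5265*6 = -31590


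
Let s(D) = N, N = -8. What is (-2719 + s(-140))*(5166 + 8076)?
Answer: -36110934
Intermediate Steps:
s(D) = -8
(-2719 + s(-140))*(5166 + 8076) = (-2719 - 8)*(5166 + 8076) = -2727*13242 = -36110934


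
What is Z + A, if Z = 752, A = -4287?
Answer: -3535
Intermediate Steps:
Z + A = 752 - 4287 = -3535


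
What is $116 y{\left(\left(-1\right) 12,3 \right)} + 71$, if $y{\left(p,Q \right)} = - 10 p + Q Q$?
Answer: $15035$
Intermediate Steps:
$y{\left(p,Q \right)} = Q^{2} - 10 p$ ($y{\left(p,Q \right)} = - 10 p + Q^{2} = Q^{2} - 10 p$)
$116 y{\left(\left(-1\right) 12,3 \right)} + 71 = 116 \left(3^{2} - 10 \left(\left(-1\right) 12\right)\right) + 71 = 116 \left(9 - -120\right) + 71 = 116 \left(9 + 120\right) + 71 = 116 \cdot 129 + 71 = 14964 + 71 = 15035$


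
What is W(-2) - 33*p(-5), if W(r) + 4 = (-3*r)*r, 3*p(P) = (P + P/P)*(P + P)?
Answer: -456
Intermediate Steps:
p(P) = 2*P*(1 + P)/3 (p(P) = ((P + P/P)*(P + P))/3 = ((P + 1)*(2*P))/3 = ((1 + P)*(2*P))/3 = (2*P*(1 + P))/3 = 2*P*(1 + P)/3)
W(r) = -4 - 3*r² (W(r) = -4 + (-3*r)*r = -4 - 3*r²)
W(-2) - 33*p(-5) = (-4 - 3*(-2)²) - 33*(⅔)*(-5)*(1 - 5) = (-4 - 3*4) - 33*(⅔)*(-5)*(-4) = (-4 - 12) - 33*40/3 = -16 - 11*40 = -16 - 440 = -456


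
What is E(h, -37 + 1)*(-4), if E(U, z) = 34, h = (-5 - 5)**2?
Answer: -136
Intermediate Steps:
h = 100 (h = (-10)**2 = 100)
E(h, -37 + 1)*(-4) = 34*(-4) = -136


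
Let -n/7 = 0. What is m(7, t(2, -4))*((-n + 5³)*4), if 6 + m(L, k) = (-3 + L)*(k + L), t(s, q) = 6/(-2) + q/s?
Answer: 1000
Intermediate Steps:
n = 0 (n = -7*0 = 0)
t(s, q) = -3 + q/s (t(s, q) = 6*(-½) + q/s = -3 + q/s)
m(L, k) = -6 + (-3 + L)*(L + k) (m(L, k) = -6 + (-3 + L)*(k + L) = -6 + (-3 + L)*(L + k))
m(7, t(2, -4))*((-n + 5³)*4) = (-6 + 7² - 3*7 - 3*(-3 - 4/2) + 7*(-3 - 4/2))*((-1*0 + 5³)*4) = (-6 + 49 - 21 - 3*(-3 - 4*½) + 7*(-3 - 4*½))*((0 + 125)*4) = (-6 + 49 - 21 - 3*(-3 - 2) + 7*(-3 - 2))*(125*4) = (-6 + 49 - 21 - 3*(-5) + 7*(-5))*500 = (-6 + 49 - 21 + 15 - 35)*500 = 2*500 = 1000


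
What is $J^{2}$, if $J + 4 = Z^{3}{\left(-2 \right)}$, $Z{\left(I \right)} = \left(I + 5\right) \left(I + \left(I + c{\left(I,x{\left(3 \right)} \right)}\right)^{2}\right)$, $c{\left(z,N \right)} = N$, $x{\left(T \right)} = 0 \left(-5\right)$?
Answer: $44944$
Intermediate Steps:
$x{\left(T \right)} = 0$
$Z{\left(I \right)} = \left(5 + I\right) \left(I + I^{2}\right)$ ($Z{\left(I \right)} = \left(I + 5\right) \left(I + \left(I + 0\right)^{2}\right) = \left(5 + I\right) \left(I + I^{2}\right)$)
$J = 212$ ($J = -4 + \left(- 2 \left(5 + \left(-2\right)^{2} + 6 \left(-2\right)\right)\right)^{3} = -4 + \left(- 2 \left(5 + 4 - 12\right)\right)^{3} = -4 + \left(\left(-2\right) \left(-3\right)\right)^{3} = -4 + 6^{3} = -4 + 216 = 212$)
$J^{2} = 212^{2} = 44944$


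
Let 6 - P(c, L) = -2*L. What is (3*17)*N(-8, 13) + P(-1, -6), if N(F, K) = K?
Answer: 657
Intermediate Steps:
P(c, L) = 6 + 2*L (P(c, L) = 6 - (-2)*L = 6 + 2*L)
(3*17)*N(-8, 13) + P(-1, -6) = (3*17)*13 + (6 + 2*(-6)) = 51*13 + (6 - 12) = 663 - 6 = 657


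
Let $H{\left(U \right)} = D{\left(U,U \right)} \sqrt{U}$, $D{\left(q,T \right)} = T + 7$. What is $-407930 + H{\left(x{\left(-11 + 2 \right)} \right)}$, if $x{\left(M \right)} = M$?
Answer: $-407930 - 6 i \approx -4.0793 \cdot 10^{5} - 6.0 i$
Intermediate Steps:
$D{\left(q,T \right)} = 7 + T$
$H{\left(U \right)} = \sqrt{U} \left(7 + U\right)$ ($H{\left(U \right)} = \left(7 + U\right) \sqrt{U} = \sqrt{U} \left(7 + U\right)$)
$-407930 + H{\left(x{\left(-11 + 2 \right)} \right)} = -407930 + \sqrt{-11 + 2} \left(7 + \left(-11 + 2\right)\right) = -407930 + \sqrt{-9} \left(7 - 9\right) = -407930 + 3 i \left(-2\right) = -407930 - 6 i$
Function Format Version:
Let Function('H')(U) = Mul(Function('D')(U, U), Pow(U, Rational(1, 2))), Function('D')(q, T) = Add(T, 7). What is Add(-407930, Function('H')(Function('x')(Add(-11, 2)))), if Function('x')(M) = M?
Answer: Add(-407930, Mul(-6, I)) ≈ Add(-4.0793e+5, Mul(-6.0000, I))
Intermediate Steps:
Function('D')(q, T) = Add(7, T)
Function('H')(U) = Mul(Pow(U, Rational(1, 2)), Add(7, U)) (Function('H')(U) = Mul(Add(7, U), Pow(U, Rational(1, 2))) = Mul(Pow(U, Rational(1, 2)), Add(7, U)))
Add(-407930, Function('H')(Function('x')(Add(-11, 2)))) = Add(-407930, Mul(Pow(Add(-11, 2), Rational(1, 2)), Add(7, Add(-11, 2)))) = Add(-407930, Mul(Pow(-9, Rational(1, 2)), Add(7, -9))) = Add(-407930, Mul(Mul(3, I), -2)) = Add(-407930, Mul(-6, I))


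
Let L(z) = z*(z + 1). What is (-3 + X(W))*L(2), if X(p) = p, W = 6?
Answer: 18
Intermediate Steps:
L(z) = z*(1 + z)
(-3 + X(W))*L(2) = (-3 + 6)*(2*(1 + 2)) = 3*(2*3) = 3*6 = 18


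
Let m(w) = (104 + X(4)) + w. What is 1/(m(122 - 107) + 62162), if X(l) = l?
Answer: 1/62285 ≈ 1.6055e-5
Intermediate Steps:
m(w) = 108 + w (m(w) = (104 + 4) + w = 108 + w)
1/(m(122 - 107) + 62162) = 1/((108 + (122 - 107)) + 62162) = 1/((108 + 15) + 62162) = 1/(123 + 62162) = 1/62285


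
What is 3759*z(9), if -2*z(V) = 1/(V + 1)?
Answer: -3759/20 ≈ -187.95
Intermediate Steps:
z(V) = -1/(2*(1 + V)) (z(V) = -1/(2*(V + 1)) = -1/(2*(1 + V)))
3759*z(9) = 3759*(-1/(2 + 2*9)) = 3759*(-1/(2 + 18)) = 3759*(-1/20) = -3759/20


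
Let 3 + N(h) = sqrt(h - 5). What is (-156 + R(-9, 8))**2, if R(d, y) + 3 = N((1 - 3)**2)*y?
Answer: 33425 - 2928*I ≈ 33425.0 - 2928.0*I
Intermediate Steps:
N(h) = -3 + sqrt(-5 + h) (N(h) = -3 + sqrt(h - 5) = -3 + sqrt(-5 + h))
R(d, y) = -3 + y*(-3 + I) (R(d, y) = -3 + (-3 + sqrt(-5 + (1 - 3)**2))*y = -3 + (-3 + sqrt(-5 + (-2)**2))*y = -3 + (-3 + sqrt(-5 + 4))*y = -3 + (-3 + sqrt(-1))*y = -3 + (-3 + I)*y = -3 + y*(-3 + I))
(-156 + R(-9, 8))**2 = (-156 + (-3 + 8*(-3 + I)))**2 = (-156 + (-3 + (-24 + 8*I)))**2 = (-156 + (-27 + 8*I))**2 = (-183 + 8*I)**2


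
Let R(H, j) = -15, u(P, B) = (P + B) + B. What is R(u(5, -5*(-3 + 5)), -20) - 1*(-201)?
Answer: 186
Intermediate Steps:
u(P, B) = P + 2*B (u(P, B) = (B + P) + B = P + 2*B)
R(u(5, -5*(-3 + 5)), -20) - 1*(-201) = -15 - 1*(-201) = -15 + 201 = 186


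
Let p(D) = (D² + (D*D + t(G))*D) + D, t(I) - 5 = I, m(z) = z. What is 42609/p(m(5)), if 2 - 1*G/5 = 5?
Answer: 2029/5 ≈ 405.80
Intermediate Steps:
G = -15 (G = 10 - 5*5 = 10 - 25 = -15)
t(I) = 5 + I
p(D) = D + D² + D*(-10 + D²) (p(D) = (D² + (D*D + (5 - 15))*D) + D = (D² + (D² - 10)*D) + D = (D² + (-10 + D²)*D) + D = (D² + D*(-10 + D²)) + D = D + D² + D*(-10 + D²))
42609/p(m(5)) = 42609/((5*(-9 + 5 + 5²))) = 42609/((5*(-9 + 5 + 25))) = 42609/((5*21)) = 42609/105 = 42609*(1/105) = 2029/5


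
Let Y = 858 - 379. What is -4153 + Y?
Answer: -3674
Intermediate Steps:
Y = 479
-4153 + Y = -4153 + 479 = -3674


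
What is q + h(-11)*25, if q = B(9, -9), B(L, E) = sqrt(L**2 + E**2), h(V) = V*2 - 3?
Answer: -625 + 9*sqrt(2) ≈ -612.27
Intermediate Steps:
h(V) = -3 + 2*V (h(V) = 2*V - 3 = -3 + 2*V)
B(L, E) = sqrt(E**2 + L**2)
q = 9*sqrt(2) (q = sqrt((-9)**2 + 9**2) = sqrt(81 + 81) = sqrt(162) = 9*sqrt(2) ≈ 12.728)
q + h(-11)*25 = 9*sqrt(2) + (-3 + 2*(-11))*25 = 9*sqrt(2) + (-3 - 22)*25 = 9*sqrt(2) - 25*25 = 9*sqrt(2) - 625 = -625 + 9*sqrt(2)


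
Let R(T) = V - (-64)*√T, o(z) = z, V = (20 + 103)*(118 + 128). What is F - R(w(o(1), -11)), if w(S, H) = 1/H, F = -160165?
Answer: -190423 - 64*I*√11/11 ≈ -1.9042e+5 - 19.297*I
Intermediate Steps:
V = 30258 (V = 123*246 = 30258)
R(T) = 30258 + 64*√T (R(T) = 30258 - (-64)*√T = 30258 + 64*√T)
F - R(w(o(1), -11)) = -160165 - (30258 + 64*√(1/(-11))) = -160165 - (30258 + 64*√(-1/11)) = -160165 - (30258 + 64*(I*√11/11)) = -160165 - (30258 + 64*I*√11/11) = -160165 + (-30258 - 64*I*√11/11) = -190423 - 64*I*√11/11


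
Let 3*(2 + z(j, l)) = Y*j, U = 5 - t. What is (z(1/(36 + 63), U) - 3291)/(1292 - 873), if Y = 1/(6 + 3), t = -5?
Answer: -8802188/1119987 ≈ -7.8592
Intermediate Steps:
Y = 1/9 ≈ 0.11111
U = 10 (U = 5 - 1*(-5) = 5 + 5 = 10)
z(j, l) = -2 + j/27 (z(j, l) = -2 + (j/9)/3 = -2 + j/27)
(z(1/(36 + 63), U) - 3291)/(1292 - 873) = ((-2 + 1/(27*(36 + 63))) - 3291)/(1292 - 873) = ((-2 + (1/27)/99) - 3291)/419 = ((-2 + (1/27)*(1/99)) - 3291)*(1/419) = ((-2 + 1/2673) - 3291)*(1/419) = (-5345/2673 - 3291)*(1/419) = -8802188/2673*1/419 = -8802188/1119987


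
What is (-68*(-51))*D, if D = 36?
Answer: 124848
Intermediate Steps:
(-68*(-51))*D = -68*(-51)*36 = 3468*36 = 124848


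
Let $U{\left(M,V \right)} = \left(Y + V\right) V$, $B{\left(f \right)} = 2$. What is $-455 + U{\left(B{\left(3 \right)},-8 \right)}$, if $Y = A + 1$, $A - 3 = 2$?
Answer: $-439$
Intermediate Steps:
$A = 5$ ($A = 3 + 2 = 5$)
$Y = 6$ ($Y = 5 + 1 = 6$)
$U{\left(M,V \right)} = V \left(6 + V\right)$ ($U{\left(M,V \right)} = \left(6 + V\right) V = V \left(6 + V\right)$)
$-455 + U{\left(B{\left(3 \right)},-8 \right)} = -455 - 8 \left(6 - 8\right) = -455 - -16 = -455 + 16 = -439$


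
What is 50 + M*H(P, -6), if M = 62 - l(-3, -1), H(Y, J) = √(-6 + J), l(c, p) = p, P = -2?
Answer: 50 + 126*I*√3 ≈ 50.0 + 218.24*I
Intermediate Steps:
M = 63 (M = 62 - 1*(-1) = 62 + 1 = 63)
50 + M*H(P, -6) = 50 + 63*√(-6 - 6) = 50 + 63*√(-12) = 50 + 63*(2*I*√3) = 50 + 126*I*√3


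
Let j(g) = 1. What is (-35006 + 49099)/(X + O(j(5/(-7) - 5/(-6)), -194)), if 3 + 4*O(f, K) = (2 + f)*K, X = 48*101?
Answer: 56372/18807 ≈ 2.9974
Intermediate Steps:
X = 4848
O(f, K) = -¾ + K*(2 + f)/4 (O(f, K) = -¾ + ((2 + f)*K)/4 = -¾ + (K*(2 + f))/4 = -¾ + K*(2 + f)/4)
(-35006 + 49099)/(X + O(j(5/(-7) - 5/(-6)), -194)) = (-35006 + 49099)/(4848 + (-¾ + (½)*(-194) + (¼)*(-194)*1)) = 14093/(4848 + (-¾ - 97 - 97/2)) = 14093/(4848 - 585/4) = 14093/(18807/4) = 14093*(4/18807) = 56372/18807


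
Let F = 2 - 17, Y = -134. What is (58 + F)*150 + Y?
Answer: 6316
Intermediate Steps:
F = -15
(58 + F)*150 + Y = (58 - 15)*150 - 134 = 43*150 - 134 = 6450 - 134 = 6316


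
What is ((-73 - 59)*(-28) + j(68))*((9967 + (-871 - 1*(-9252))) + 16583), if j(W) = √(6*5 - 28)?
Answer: 129104976 + 34931*√2 ≈ 1.2915e+8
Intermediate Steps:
j(W) = √2 (j(W) = √(30 - 28) = √2)
((-73 - 59)*(-28) + j(68))*((9967 + (-871 - 1*(-9252))) + 16583) = ((-73 - 59)*(-28) + √2)*((9967 + (-871 - 1*(-9252))) + 16583) = (-132*(-28) + √2)*((9967 + (-871 + 9252)) + 16583) = (3696 + √2)*((9967 + 8381) + 16583) = (3696 + √2)*(18348 + 16583) = (3696 + √2)*34931 = 129104976 + 34931*√2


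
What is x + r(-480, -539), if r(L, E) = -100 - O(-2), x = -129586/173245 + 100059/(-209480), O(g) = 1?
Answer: -741981603867/7258272520 ≈ -102.23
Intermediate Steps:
x = -8896079347/7258272520 (x = -129586*1/173245 + 100059*(-1/209480) = -129586/173245 - 100059/209480 = -8896079347/7258272520 ≈ -1.2256)
r(L, E) = -101 (r(L, E) = -100 - 1*1 = -100 - 1 = -101)
x + r(-480, -539) = -8896079347/7258272520 - 101 = -741981603867/7258272520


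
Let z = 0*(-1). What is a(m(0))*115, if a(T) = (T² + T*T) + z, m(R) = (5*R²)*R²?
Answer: 0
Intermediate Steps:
m(R) = 5*R⁴
z = 0
a(T) = 2*T² (a(T) = (T² + T*T) + 0 = (T² + T²) + 0 = 2*T² + 0 = 2*T²)
a(m(0))*115 = (2*(5*0⁴)²)*115 = (2*(5*0)²)*115 = (2*0²)*115 = (2*0)*115 = 0*115 = 0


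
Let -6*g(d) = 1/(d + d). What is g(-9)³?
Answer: 1/1259712 ≈ 7.9383e-7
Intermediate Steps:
g(d) = -1/(12*d) (g(d) = -1/(6*(d + d)) = -1/(2*d)/6 = -1/(12*d))
g(-9)³ = (-1/12/(-9))³ = (-1/12*(-⅑))³ = (1/108)³ = 1/1259712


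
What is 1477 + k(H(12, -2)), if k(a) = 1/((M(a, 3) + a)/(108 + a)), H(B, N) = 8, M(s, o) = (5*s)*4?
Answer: 62063/42 ≈ 1477.7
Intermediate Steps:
M(s, o) = 20*s
k(a) = (108 + a)/(21*a) (k(a) = 1/((20*a + a)/(108 + a)) = 1/((21*a)/(108 + a)) = 1/(21*a/(108 + a)) = (108 + a)/(21*a))
1477 + k(H(12, -2)) = 1477 + (1/21)*(108 + 8)/8 = 1477 + (1/21)*(1/8)*116 = 1477 + 29/42 = 62063/42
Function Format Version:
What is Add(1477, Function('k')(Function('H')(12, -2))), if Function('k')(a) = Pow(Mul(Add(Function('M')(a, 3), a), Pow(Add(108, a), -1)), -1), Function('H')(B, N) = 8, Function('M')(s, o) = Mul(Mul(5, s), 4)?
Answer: Rational(62063, 42) ≈ 1477.7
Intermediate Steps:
Function('M')(s, o) = Mul(20, s)
Function('k')(a) = Mul(Rational(1, 21), Pow(a, -1), Add(108, a)) (Function('k')(a) = Pow(Mul(Add(Mul(20, a), a), Pow(Add(108, a), -1)), -1) = Pow(Mul(Mul(21, a), Pow(Add(108, a), -1)), -1) = Pow(Mul(21, a, Pow(Add(108, a), -1)), -1) = Mul(Rational(1, 21), Pow(a, -1), Add(108, a)))
Add(1477, Function('k')(Function('H')(12, -2))) = Add(1477, Mul(Rational(1, 21), Pow(8, -1), Add(108, 8))) = Add(1477, Mul(Rational(1, 21), Rational(1, 8), 116)) = Add(1477, Rational(29, 42)) = Rational(62063, 42)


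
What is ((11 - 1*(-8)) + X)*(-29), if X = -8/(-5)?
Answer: -2987/5 ≈ -597.40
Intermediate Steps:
X = 8/5 (X = -8*(-⅕) = 8/5 ≈ 1.6000)
((11 - 1*(-8)) + X)*(-29) = ((11 - 1*(-8)) + 8/5)*(-29) = ((11 + 8) + 8/5)*(-29) = (19 + 8/5)*(-29) = (103/5)*(-29) = -2987/5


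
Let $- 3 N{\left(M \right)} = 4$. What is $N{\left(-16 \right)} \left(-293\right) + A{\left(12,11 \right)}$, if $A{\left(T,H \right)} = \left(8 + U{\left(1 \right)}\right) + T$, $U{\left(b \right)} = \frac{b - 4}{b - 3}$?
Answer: $\frac{2473}{6} \approx 412.17$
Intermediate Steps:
$U{\left(b \right)} = \frac{-4 + b}{-3 + b}$
$N{\left(M \right)} = - \frac{4}{3}$ ($N{\left(M \right)} = \left(- \frac{1}{3}\right) 4 = - \frac{4}{3}$)
$A{\left(T,H \right)} = \frac{19}{2} + T$ ($A{\left(T,H \right)} = \left(8 + \frac{-4 + 1}{-3 + 1}\right) + T = \left(8 + \frac{1}{-2} \left(-3\right)\right) + T = \left(8 - - \frac{3}{2}\right) + T = \left(8 + \frac{3}{2}\right) + T = \frac{19}{2} + T$)
$N{\left(-16 \right)} \left(-293\right) + A{\left(12,11 \right)} = \left(- \frac{4}{3}\right) \left(-293\right) + \left(\frac{19}{2} + 12\right) = \frac{1172}{3} + \frac{43}{2} = \frac{2473}{6}$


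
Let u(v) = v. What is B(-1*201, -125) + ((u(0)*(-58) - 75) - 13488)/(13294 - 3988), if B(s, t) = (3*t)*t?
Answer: 4406113/94 ≈ 46874.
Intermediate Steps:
B(s, t) = 3*t²
B(-1*201, -125) + ((u(0)*(-58) - 75) - 13488)/(13294 - 3988) = 3*(-125)² + ((0*(-58) - 75) - 13488)/(13294 - 3988) = 3*15625 + ((0 - 75) - 13488)/9306 = 46875 + (-75 - 13488)*(1/9306) = 46875 - 13563*1/9306 = 46875 - 137/94 = 4406113/94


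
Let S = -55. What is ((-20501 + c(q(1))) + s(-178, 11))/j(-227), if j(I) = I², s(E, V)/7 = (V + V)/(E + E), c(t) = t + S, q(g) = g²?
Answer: -3658867/9172162 ≈ -0.39891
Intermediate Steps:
c(t) = -55 + t (c(t) = t - 55 = -55 + t)
s(E, V) = 7*V/E (s(E, V) = 7*((V + V)/(E + E)) = 7*((2*V)/((2*E))) = 7*((2*V)*(1/(2*E))) = 7*(V/E) = 7*V/E)
((-20501 + c(q(1))) + s(-178, 11))/j(-227) = ((-20501 + (-55 + 1²)) + 7*11/(-178))/((-227)²) = ((-20501 + (-55 + 1)) + 7*11*(-1/178))/51529 = ((-20501 - 54) - 77/178)*(1/51529) = (-20555 - 77/178)*(1/51529) = -3658867/178*1/51529 = -3658867/9172162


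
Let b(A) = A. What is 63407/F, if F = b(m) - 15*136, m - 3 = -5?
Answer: -63407/2042 ≈ -31.051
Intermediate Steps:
m = -2 (m = 3 - 5 = -2)
F = -2042 (F = -2 - 15*136 = -2 - 2040 = -2042)
63407/F = 63407/(-2042) = 63407*(-1/2042) = -63407/2042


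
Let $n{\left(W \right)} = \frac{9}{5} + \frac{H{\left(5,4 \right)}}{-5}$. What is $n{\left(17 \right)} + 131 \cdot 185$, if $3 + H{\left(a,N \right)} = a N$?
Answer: $\frac{121167}{5} \approx 24233.0$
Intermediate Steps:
$H{\left(a,N \right)} = -3 + N a$ ($H{\left(a,N \right)} = -3 + a N = -3 + N a$)
$n{\left(W \right)} = - \frac{8}{5}$ ($n{\left(W \right)} = \frac{9}{5} + \frac{-3 + 4 \cdot 5}{-5} = 9 \cdot \frac{1}{5} + \left(-3 + 20\right) \left(- \frac{1}{5}\right) = \frac{9}{5} + 17 \left(- \frac{1}{5}\right) = \frac{9}{5} - \frac{17}{5} = - \frac{8}{5}$)
$n{\left(17 \right)} + 131 \cdot 185 = - \frac{8}{5} + 131 \cdot 185 = - \frac{8}{5} + 24235 = \frac{121167}{5}$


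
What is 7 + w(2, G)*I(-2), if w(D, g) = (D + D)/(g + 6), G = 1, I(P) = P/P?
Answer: 53/7 ≈ 7.5714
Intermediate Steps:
I(P) = 1
w(D, g) = 2*D/(6 + g) (w(D, g) = (2*D)/(6 + g) = 2*D/(6 + g))
7 + w(2, G)*I(-2) = 7 + (2*2/(6 + 1))*1 = 7 + (2*2/7)*1 = 7 + (2*2*(1/7))*1 = 7 + (4/7)*1 = 7 + 4/7 = 53/7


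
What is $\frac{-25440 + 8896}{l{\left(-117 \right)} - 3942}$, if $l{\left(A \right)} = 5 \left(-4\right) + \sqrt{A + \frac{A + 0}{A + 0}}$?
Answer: $\frac{8193416}{1962195} + \frac{4136 i \sqrt{29}}{1962195} \approx 4.1756 + 0.011351 i$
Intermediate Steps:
$l{\left(A \right)} = -20 + \sqrt{1 + A}$ ($l{\left(A \right)} = -20 + \sqrt{A + \frac{A}{A}} = -20 + \sqrt{A + 1} = -20 + \sqrt{1 + A}$)
$\frac{-25440 + 8896}{l{\left(-117 \right)} - 3942} = \frac{-25440 + 8896}{\left(-20 + \sqrt{1 - 117}\right) - 3942} = - \frac{16544}{\left(-20 + \sqrt{-116}\right) - 3942} = - \frac{16544}{\left(-20 + 2 i \sqrt{29}\right) - 3942} = - \frac{16544}{-3962 + 2 i \sqrt{29}}$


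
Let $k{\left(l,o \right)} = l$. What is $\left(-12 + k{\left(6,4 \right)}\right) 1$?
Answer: $-6$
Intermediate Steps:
$\left(-12 + k{\left(6,4 \right)}\right) 1 = \left(-12 + 6\right) 1 = \left(-6\right) 1 = -6$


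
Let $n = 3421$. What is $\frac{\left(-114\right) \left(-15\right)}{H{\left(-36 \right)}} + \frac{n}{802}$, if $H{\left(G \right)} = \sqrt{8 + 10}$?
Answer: $\frac{3421}{802} + 285 \sqrt{2} \approx 407.32$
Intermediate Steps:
$H{\left(G \right)} = 3 \sqrt{2}$ ($H{\left(G \right)} = \sqrt{18} = 3 \sqrt{2}$)
$\frac{\left(-114\right) \left(-15\right)}{H{\left(-36 \right)}} + \frac{n}{802} = \frac{\left(-114\right) \left(-15\right)}{3 \sqrt{2}} + \frac{3421}{802} = 1710 \frac{\sqrt{2}}{6} + 3421 \cdot \frac{1}{802} = 285 \sqrt{2} + \frac{3421}{802} = \frac{3421}{802} + 285 \sqrt{2}$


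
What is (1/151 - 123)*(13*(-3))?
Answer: 724308/151 ≈ 4796.7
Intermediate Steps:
(1/151 - 123)*(13*(-3)) = (1/151 - 123)*(-39) = -18572/151*(-39) = 724308/151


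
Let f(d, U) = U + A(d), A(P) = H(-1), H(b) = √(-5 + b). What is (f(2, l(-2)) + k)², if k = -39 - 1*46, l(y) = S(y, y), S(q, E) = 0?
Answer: (85 - I*√6)² ≈ 7219.0 - 416.41*I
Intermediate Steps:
A(P) = I*√6 (A(P) = √(-5 - 1) = √(-6) = I*√6)
l(y) = 0
k = -85 (k = -39 - 46 = -85)
f(d, U) = U + I*√6
(f(2, l(-2)) + k)² = ((0 + I*√6) - 85)² = (I*√6 - 85)² = (-85 + I*√6)²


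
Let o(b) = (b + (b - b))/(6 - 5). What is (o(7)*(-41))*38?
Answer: -10906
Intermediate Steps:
o(b) = b (o(b) = (b + 0)/1 = b*1 = b)
(o(7)*(-41))*38 = (7*(-41))*38 = -287*38 = -10906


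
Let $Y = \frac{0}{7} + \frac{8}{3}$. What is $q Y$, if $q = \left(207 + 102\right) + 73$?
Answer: $\frac{3056}{3} \approx 1018.7$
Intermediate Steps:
$Y = \frac{8}{3}$ ($Y = 0 \cdot \frac{1}{7} + 8 \cdot \frac{1}{3} = 0 + \frac{8}{3} = \frac{8}{3} \approx 2.6667$)
$q = 382$ ($q = 309 + 73 = 382$)
$q Y = 382 \cdot \frac{8}{3} = \frac{3056}{3}$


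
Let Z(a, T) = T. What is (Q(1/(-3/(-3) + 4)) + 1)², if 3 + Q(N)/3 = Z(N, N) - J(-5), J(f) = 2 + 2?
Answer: 9409/25 ≈ 376.36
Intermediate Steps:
J(f) = 4
Q(N) = -21 + 3*N (Q(N) = -9 + 3*(N - 1*4) = -9 + 3*(N - 4) = -9 + 3*(-4 + N) = -9 + (-12 + 3*N) = -21 + 3*N)
(Q(1/(-3/(-3) + 4)) + 1)² = ((-21 + 3/(-3/(-3) + 4)) + 1)² = ((-21 + 3/(-3*(-⅓) + 4)) + 1)² = ((-21 + 3/(1 + 4)) + 1)² = ((-21 + 3/5) + 1)² = ((-21 + 3*(⅕)) + 1)² = ((-21 + ⅗) + 1)² = (-102/5 + 1)² = (-97/5)² = 9409/25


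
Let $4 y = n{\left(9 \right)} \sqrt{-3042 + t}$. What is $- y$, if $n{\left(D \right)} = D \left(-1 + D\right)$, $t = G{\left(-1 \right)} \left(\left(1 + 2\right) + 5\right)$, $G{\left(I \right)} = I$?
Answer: $- 90 i \sqrt{122} \approx - 994.08 i$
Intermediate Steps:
$t = -8$ ($t = - (\left(1 + 2\right) + 5) = - (3 + 5) = \left(-1\right) 8 = -8$)
$y = 90 i \sqrt{122}$ ($y = \frac{9 \left(-1 + 9\right) \sqrt{-3042 - 8}}{4} = \frac{9 \cdot 8 \sqrt{-3050}}{4} = \frac{72 \cdot 5 i \sqrt{122}}{4} = \frac{360 i \sqrt{122}}{4} = 90 i \sqrt{122} \approx 994.08 i$)
$- y = - 90 i \sqrt{122}$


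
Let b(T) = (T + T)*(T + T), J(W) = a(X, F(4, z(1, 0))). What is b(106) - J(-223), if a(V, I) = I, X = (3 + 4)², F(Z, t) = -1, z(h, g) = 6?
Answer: 44945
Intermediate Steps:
X = 49 (X = 7² = 49)
J(W) = -1
b(T) = 4*T² (b(T) = (2*T)*(2*T) = 4*T²)
b(106) - J(-223) = 4*106² - 1*(-1) = 4*11236 + 1 = 44944 + 1 = 44945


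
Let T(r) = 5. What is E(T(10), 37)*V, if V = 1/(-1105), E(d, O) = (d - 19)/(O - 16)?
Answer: 2/3315 ≈ 0.00060332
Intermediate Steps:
E(d, O) = (-19 + d)/(-16 + O)
V = -1/1105 ≈ -0.00090498
E(T(10), 37)*V = ((-19 + 5)/(-16 + 37))*(-1/1105) = (-14/21)*(-1/1105) = ((1/21)*(-14))*(-1/1105) = -⅔*(-1/1105) = 2/3315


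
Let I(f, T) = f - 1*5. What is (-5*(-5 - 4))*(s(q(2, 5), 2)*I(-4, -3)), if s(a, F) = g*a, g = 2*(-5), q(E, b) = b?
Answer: 20250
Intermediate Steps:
g = -10
s(a, F) = -10*a
I(f, T) = -5 + f (I(f, T) = f - 5 = -5 + f)
(-5*(-5 - 4))*(s(q(2, 5), 2)*I(-4, -3)) = (-5*(-5 - 4))*((-10*5)*(-5 - 4)) = (-5*(-9))*(-50*(-9)) = 45*450 = 20250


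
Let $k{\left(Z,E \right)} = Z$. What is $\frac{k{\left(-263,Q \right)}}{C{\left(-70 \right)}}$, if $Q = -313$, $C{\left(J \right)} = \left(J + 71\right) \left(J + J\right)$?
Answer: $\frac{263}{140} \approx 1.8786$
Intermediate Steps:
$C{\left(J \right)} = 2 J \left(71 + J\right)$ ($C{\left(J \right)} = \left(71 + J\right) 2 J = 2 J \left(71 + J\right)$)
$\frac{k{\left(-263,Q \right)}}{C{\left(-70 \right)}} = - \frac{263}{2 \left(-70\right) \left(71 - 70\right)} = - \frac{263}{2 \left(-70\right) 1} = - \frac{263}{-140} = \left(-263\right) \left(- \frac{1}{140}\right) = \frac{263}{140}$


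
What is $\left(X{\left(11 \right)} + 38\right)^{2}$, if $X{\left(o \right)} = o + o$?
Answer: $3600$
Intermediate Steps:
$X{\left(o \right)} = 2 o$
$\left(X{\left(11 \right)} + 38\right)^{2} = \left(2 \cdot 11 + 38\right)^{2} = \left(22 + 38\right)^{2} = 60^{2} = 3600$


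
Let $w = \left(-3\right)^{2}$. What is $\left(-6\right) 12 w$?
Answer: $-648$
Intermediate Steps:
$w = 9$
$\left(-6\right) 12 w = \left(-6\right) 12 \cdot 9 = \left(-72\right) 9 = -648$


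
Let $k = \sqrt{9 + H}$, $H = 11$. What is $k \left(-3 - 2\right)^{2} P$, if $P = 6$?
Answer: $300 \sqrt{5} \approx 670.82$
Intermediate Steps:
$k = 2 \sqrt{5}$ ($k = \sqrt{9 + 11} = \sqrt{20} = 2 \sqrt{5} \approx 4.4721$)
$k \left(-3 - 2\right)^{2} P = 2 \sqrt{5} \left(-3 - 2\right)^{2} \cdot 6 = 2 \sqrt{5} \left(-5\right)^{2} \cdot 6 = 2 \sqrt{5} \cdot 25 \cdot 6 = 50 \sqrt{5} \cdot 6 = 300 \sqrt{5}$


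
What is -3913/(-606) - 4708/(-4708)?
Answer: 4519/606 ≈ 7.4571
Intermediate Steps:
-3913/(-606) - 4708/(-4708) = -3913*(-1/606) - 4708*(-1/4708) = 3913/606 + 1 = 4519/606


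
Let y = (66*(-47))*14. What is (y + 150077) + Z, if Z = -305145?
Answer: -198496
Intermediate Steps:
y = -43428 (y = -3102*14 = -43428)
(y + 150077) + Z = (-43428 + 150077) - 305145 = 106649 - 305145 = -198496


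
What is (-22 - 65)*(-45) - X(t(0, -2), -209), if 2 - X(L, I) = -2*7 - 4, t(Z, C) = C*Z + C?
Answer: 3895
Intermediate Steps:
t(Z, C) = C + C*Z
X(L, I) = 20 (X(L, I) = 2 - (-2*7 - 4) = 2 - (-14 - 4) = 2 - 1*(-18) = 2 + 18 = 20)
(-22 - 65)*(-45) - X(t(0, -2), -209) = (-22 - 65)*(-45) - 1*20 = -87*(-45) - 20 = 3915 - 20 = 3895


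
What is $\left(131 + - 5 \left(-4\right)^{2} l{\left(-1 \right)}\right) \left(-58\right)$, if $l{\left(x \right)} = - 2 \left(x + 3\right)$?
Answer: $-26158$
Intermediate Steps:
$l{\left(x \right)} = -6 - 2 x$ ($l{\left(x \right)} = - 2 \left(3 + x\right) = -6 - 2 x$)
$\left(131 + - 5 \left(-4\right)^{2} l{\left(-1 \right)}\right) \left(-58\right) = \left(131 + - 5 \left(-4\right)^{2} \left(-6 - -2\right)\right) \left(-58\right) = \left(131 + \left(-5\right) 16 \left(-6 + 2\right)\right) \left(-58\right) = \left(131 - -320\right) \left(-58\right) = \left(131 + 320\right) \left(-58\right) = 451 \left(-58\right) = -26158$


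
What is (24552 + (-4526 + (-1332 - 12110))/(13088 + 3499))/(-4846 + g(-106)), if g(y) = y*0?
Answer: -203613028/40190301 ≈ -5.0662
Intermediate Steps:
g(y) = 0
(24552 + (-4526 + (-1332 - 12110))/(13088 + 3499))/(-4846 + g(-106)) = (24552 + (-4526 + (-1332 - 12110))/(13088 + 3499))/(-4846 + 0) = (24552 + (-4526 - 13442)/16587)/(-4846) = (24552 - 17968*1/16587)*(-1/4846) = (24552 - 17968/16587)*(-1/4846) = (407226056/16587)*(-1/4846) = -203613028/40190301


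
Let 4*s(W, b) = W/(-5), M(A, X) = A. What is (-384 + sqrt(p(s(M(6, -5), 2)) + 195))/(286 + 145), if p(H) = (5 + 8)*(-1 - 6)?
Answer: -384/431 + 2*sqrt(26)/431 ≈ -0.86729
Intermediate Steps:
s(W, b) = -W/20 (s(W, b) = (W/(-5))/4 = (W*(-1/5))/4 = (-W/5)/4 = -W/20)
p(H) = -91 (p(H) = 13*(-7) = -91)
(-384 + sqrt(p(s(M(6, -5), 2)) + 195))/(286 + 145) = (-384 + sqrt(-91 + 195))/(286 + 145) = (-384 + sqrt(104))/431 = (-384 + 2*sqrt(26))*(1/431) = -384/431 + 2*sqrt(26)/431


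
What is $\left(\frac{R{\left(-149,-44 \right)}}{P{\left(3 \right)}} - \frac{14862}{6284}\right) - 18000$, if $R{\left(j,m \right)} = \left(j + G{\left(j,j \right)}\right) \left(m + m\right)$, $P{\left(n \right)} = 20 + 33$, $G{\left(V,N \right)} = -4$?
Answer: $- \frac{2955557955}{166526} \approx -17748.0$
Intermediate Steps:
$P{\left(n \right)} = 53$
$R{\left(j,m \right)} = 2 m \left(-4 + j\right)$ ($R{\left(j,m \right)} = \left(j - 4\right) \left(m + m\right) = \left(-4 + j\right) 2 m = 2 m \left(-4 + j\right)$)
$\left(\frac{R{\left(-149,-44 \right)}}{P{\left(3 \right)}} - \frac{14862}{6284}\right) - 18000 = \left(\frac{2 \left(-44\right) \left(-4 - 149\right)}{53} - \frac{14862}{6284}\right) - 18000 = \left(2 \left(-44\right) \left(-153\right) \frac{1}{53} - \frac{7431}{3142}\right) - 18000 = \left(13464 \cdot \frac{1}{53} - \frac{7431}{3142}\right) - 18000 = \left(\frac{13464}{53} - \frac{7431}{3142}\right) - 18000 = \frac{41910045}{166526} - 18000 = - \frac{2955557955}{166526}$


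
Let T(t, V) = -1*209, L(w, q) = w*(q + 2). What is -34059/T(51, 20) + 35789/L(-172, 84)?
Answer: 496320827/3091528 ≈ 160.54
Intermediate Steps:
L(w, q) = w*(2 + q)
T(t, V) = -209
-34059/T(51, 20) + 35789/L(-172, 84) = -34059/(-209) + 35789/((-172*(2 + 84))) = -34059*(-1/209) + 35789/((-172*86)) = 34059/209 + 35789/(-14792) = 34059/209 + 35789*(-1/14792) = 34059/209 - 35789/14792 = 496320827/3091528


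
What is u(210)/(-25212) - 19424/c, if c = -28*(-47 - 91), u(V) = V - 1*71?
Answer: -6809097/1353044 ≈ -5.0324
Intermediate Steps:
u(V) = -71 + V (u(V) = V - 71 = -71 + V)
c = 3864 (c = -28*(-138) = 3864)
u(210)/(-25212) - 19424/c = (-71 + 210)/(-25212) - 19424/3864 = 139*(-1/25212) - 19424*1/3864 = -139/25212 - 2428/483 = -6809097/1353044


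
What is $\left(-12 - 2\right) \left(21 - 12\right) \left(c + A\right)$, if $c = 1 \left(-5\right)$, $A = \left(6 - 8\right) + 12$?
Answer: $-630$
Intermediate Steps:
$A = 10$ ($A = -2 + 12 = 10$)
$c = -5$
$\left(-12 - 2\right) \left(21 - 12\right) \left(c + A\right) = \left(-12 - 2\right) \left(21 - 12\right) \left(-5 + 10\right) = \left(-14\right) 9 \cdot 5 = \left(-126\right) 5 = -630$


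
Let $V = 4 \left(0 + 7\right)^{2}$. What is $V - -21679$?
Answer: $21875$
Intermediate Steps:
$V = 196$ ($V = 4 \cdot 7^{2} = 4 \cdot 49 = 196$)
$V - -21679 = 196 - -21679 = 196 + 21679 = 21875$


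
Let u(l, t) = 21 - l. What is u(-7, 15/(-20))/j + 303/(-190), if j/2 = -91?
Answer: -4319/2470 ≈ -1.7486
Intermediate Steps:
j = -182 (j = 2*(-91) = -182)
u(-7, 15/(-20))/j + 303/(-190) = (21 - 1*(-7))/(-182) + 303/(-190) = (21 + 7)*(-1/182) + 303*(-1/190) = 28*(-1/182) - 303/190 = -2/13 - 303/190 = -4319/2470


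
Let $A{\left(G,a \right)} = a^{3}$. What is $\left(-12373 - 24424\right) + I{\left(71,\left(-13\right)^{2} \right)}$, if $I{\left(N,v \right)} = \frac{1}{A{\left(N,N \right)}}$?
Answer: $- \frac{13170051066}{357911} \approx -36797.0$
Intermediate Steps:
$I{\left(N,v \right)} = \frac{1}{N^{3}}$
$\left(-12373 - 24424\right) + I{\left(71,\left(-13\right)^{2} \right)} = \left(-12373 - 24424\right) + \frac{1}{357911} = -36797 + \frac{1}{357911} = - \frac{13170051066}{357911}$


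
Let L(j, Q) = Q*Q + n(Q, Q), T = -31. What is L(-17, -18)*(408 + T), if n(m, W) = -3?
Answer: 121017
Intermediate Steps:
L(j, Q) = -3 + Q² (L(j, Q) = Q*Q - 3 = Q² - 3 = -3 + Q²)
L(-17, -18)*(408 + T) = (-3 + (-18)²)*(408 - 31) = (-3 + 324)*377 = 321*377 = 121017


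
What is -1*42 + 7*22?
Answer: 112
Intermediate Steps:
-1*42 + 7*22 = -42 + 154 = 112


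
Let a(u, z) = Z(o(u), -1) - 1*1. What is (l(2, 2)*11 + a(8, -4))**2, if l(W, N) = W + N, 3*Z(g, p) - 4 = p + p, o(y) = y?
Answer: 17161/9 ≈ 1906.8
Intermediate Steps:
Z(g, p) = 4/3 + 2*p/3 (Z(g, p) = 4/3 + (p + p)/3 = 4/3 + (2*p)/3 = 4/3 + 2*p/3)
a(u, z) = -1/3 (a(u, z) = (4/3 + (2/3)*(-1)) - 1*1 = (4/3 - 2/3) - 1 = 2/3 - 1 = -1/3)
l(W, N) = N + W
(l(2, 2)*11 + a(8, -4))**2 = ((2 + 2)*11 - 1/3)**2 = (4*11 - 1/3)**2 = (44 - 1/3)**2 = (131/3)**2 = 17161/9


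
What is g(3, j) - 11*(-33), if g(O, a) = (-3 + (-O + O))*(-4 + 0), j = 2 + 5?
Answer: 375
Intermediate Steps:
j = 7
g(O, a) = 12 (g(O, a) = (-3 + 0)*(-4) = -3*(-4) = 12)
g(3, j) - 11*(-33) = 12 - 11*(-33) = 12 + 363 = 375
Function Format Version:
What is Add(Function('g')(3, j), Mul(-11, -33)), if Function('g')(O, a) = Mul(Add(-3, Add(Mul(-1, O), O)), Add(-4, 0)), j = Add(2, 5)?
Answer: 375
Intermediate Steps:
j = 7
Function('g')(O, a) = 12 (Function('g')(O, a) = Mul(Add(-3, 0), -4) = Mul(-3, -4) = 12)
Add(Function('g')(3, j), Mul(-11, -33)) = Add(12, Mul(-11, -33)) = Add(12, 363) = 375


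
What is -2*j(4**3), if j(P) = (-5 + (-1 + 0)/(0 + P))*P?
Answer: 642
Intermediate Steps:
j(P) = P*(-5 - 1/P) (j(P) = (-5 - 1/P)*P = P*(-5 - 1/P))
-2*j(4**3) = -2*(-1 - 5*4**3) = -2*(-1 - 5*64) = -2*(-1 - 320) = -2*(-321) = 642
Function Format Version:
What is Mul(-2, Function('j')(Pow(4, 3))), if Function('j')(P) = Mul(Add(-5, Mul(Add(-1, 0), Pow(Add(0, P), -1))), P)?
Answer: 642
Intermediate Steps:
Function('j')(P) = Mul(P, Add(-5, Mul(-1, Pow(P, -1)))) (Function('j')(P) = Mul(Add(-5, Mul(-1, Pow(P, -1))), P) = Mul(P, Add(-5, Mul(-1, Pow(P, -1)))))
Mul(-2, Function('j')(Pow(4, 3))) = Mul(-2, Add(-1, Mul(-5, Pow(4, 3)))) = Mul(-2, Add(-1, Mul(-5, 64))) = Mul(-2, Add(-1, -320)) = Mul(-2, -321) = 642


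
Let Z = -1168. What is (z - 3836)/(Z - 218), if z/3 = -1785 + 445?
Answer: 3928/693 ≈ 5.6681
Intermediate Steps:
z = -4020 (z = 3*(-1785 + 445) = 3*(-1340) = -4020)
(z - 3836)/(Z - 218) = (-4020 - 3836)/(-1168 - 218) = -7856/(-1386) = -7856*(-1/1386) = 3928/693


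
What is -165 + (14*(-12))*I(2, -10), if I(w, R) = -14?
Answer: 2187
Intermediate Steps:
-165 + (14*(-12))*I(2, -10) = -165 + (14*(-12))*(-14) = -165 - 168*(-14) = -165 + 2352 = 2187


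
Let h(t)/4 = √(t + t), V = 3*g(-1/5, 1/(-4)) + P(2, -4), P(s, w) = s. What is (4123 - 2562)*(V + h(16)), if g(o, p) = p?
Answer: 7805/4 + 24976*√2 ≈ 37273.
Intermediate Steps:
V = 5/4 (V = 3/(-4) + 2 = 3*(-¼) + 2 = -¾ + 2 = 5/4 ≈ 1.2500)
h(t) = 4*√2*√t (h(t) = 4*√(t + t) = 4*√(2*t) = 4*(√2*√t) = 4*√2*√t)
(4123 - 2562)*(V + h(16)) = (4123 - 2562)*(5/4 + 4*√2*√16) = 1561*(5/4 + 4*√2*4) = 1561*(5/4 + 16*√2) = 7805/4 + 24976*√2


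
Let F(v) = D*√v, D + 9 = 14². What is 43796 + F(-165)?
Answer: 43796 + 187*I*√165 ≈ 43796.0 + 2402.1*I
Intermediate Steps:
D = 187 (D = -9 + 14² = -9 + 196 = 187)
F(v) = 187*√v
43796 + F(-165) = 43796 + 187*√(-165) = 43796 + 187*(I*√165) = 43796 + 187*I*√165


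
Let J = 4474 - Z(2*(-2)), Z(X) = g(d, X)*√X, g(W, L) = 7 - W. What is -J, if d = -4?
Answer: -4474 + 22*I ≈ -4474.0 + 22.0*I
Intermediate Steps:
Z(X) = 11*√X (Z(X) = (7 - 1*(-4))*√X = (7 + 4)*√X = 11*√X)
J = 4474 - 22*I (J = 4474 - 11*√(2*(-2)) = 4474 - 11*√(-4) = 4474 - 11*2*I = 4474 - 22*I ≈ 4474.0 - 22.0*I)
-J = -(4474 - 22*I) = -4474 + 22*I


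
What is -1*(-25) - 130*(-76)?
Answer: 9905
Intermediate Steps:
-1*(-25) - 130*(-76) = 25 + 9880 = 9905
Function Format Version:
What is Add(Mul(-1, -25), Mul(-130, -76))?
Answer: 9905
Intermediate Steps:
Add(Mul(-1, -25), Mul(-130, -76)) = Add(25, 9880) = 9905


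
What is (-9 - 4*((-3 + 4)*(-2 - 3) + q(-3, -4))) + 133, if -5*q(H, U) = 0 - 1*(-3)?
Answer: 732/5 ≈ 146.40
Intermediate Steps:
q(H, U) = -3/5 (q(H, U) = -(0 - 1*(-3))/5 = -(0 + 3)/5 = -1/5*3 = -3/5)
(-9 - 4*((-3 + 4)*(-2 - 3) + q(-3, -4))) + 133 = (-9 - 4*((-3 + 4)*(-2 - 3) - 3/5)) + 133 = (-9 - 4*(1*(-5) - 3/5)) + 133 = (-9 - 4*(-5 - 3/5)) + 133 = (-9 - 4*(-28/5)) + 133 = (-9 + 112/5) + 133 = 67/5 + 133 = 732/5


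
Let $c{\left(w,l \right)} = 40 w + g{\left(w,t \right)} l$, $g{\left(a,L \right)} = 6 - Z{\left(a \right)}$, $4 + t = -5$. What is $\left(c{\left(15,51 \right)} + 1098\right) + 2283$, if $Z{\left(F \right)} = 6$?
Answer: $3981$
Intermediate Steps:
$t = -9$ ($t = -4 - 5 = -9$)
$g{\left(a,L \right)} = 0$ ($g{\left(a,L \right)} = 6 - 6 = 0$)
$c{\left(w,l \right)} = 40 w$ ($c{\left(w,l \right)} = 40 w + 0 l = 40 w + 0 = 40 w$)
$\left(c{\left(15,51 \right)} + 1098\right) + 2283 = \left(40 \cdot 15 + 1098\right) + 2283 = \left(600 + 1098\right) + 2283 = 1698 + 2283 = 3981$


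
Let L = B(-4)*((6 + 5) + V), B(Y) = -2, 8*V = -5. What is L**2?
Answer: 6889/16 ≈ 430.56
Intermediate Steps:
V = -5/8 (V = (1/8)*(-5) = -5/8 ≈ -0.62500)
L = -83/4 (L = -2*((6 + 5) - 5/8) = -2*(11 - 5/8) = -2*83/8 = -83/4 ≈ -20.750)
L**2 = (-83/4)**2 = 6889/16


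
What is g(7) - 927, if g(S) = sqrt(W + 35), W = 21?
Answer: -927 + 2*sqrt(14) ≈ -919.52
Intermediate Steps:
g(S) = 2*sqrt(14) (g(S) = sqrt(21 + 35) = sqrt(56) = 2*sqrt(14))
g(7) - 927 = 2*sqrt(14) - 927 = -927 + 2*sqrt(14)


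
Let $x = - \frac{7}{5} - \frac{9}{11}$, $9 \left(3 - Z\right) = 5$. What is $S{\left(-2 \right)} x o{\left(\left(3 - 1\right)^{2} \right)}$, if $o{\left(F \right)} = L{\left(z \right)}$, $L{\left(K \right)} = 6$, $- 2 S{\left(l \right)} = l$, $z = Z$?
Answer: $- \frac{732}{55} \approx -13.309$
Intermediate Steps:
$Z = \frac{22}{9}$ ($Z = 3 - \frac{5}{9} = \frac{22}{9} \approx 2.4444$)
$z = \frac{22}{9} \approx 2.4444$
$S{\left(l \right)} = - \frac{l}{2}$
$x = - \frac{122}{55}$ ($x = \left(-7\right) \frac{1}{5} - \frac{9}{11} = - \frac{7}{5} - \frac{9}{11} = - \frac{122}{55} \approx -2.2182$)
$o{\left(F \right)} = 6$
$S{\left(-2 \right)} x o{\left(\left(3 - 1\right)^{2} \right)} = \left(- \frac{1}{2}\right) \left(-2\right) \left(- \frac{122}{55}\right) 6 = 1 \left(- \frac{122}{55}\right) 6 = \left(- \frac{122}{55}\right) 6 = - \frac{732}{55}$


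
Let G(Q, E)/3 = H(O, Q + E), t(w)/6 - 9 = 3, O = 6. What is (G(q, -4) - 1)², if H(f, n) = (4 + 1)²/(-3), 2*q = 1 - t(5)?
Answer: 676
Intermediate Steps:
t(w) = 72 (t(w) = 54 + 6*3 = 54 + 18 = 72)
q = -71/2 (q = (1 - 1*72)/2 = (1 - 72)/2 = (½)*(-71) = -71/2 ≈ -35.500)
H(f, n) = -25/3 (H(f, n) = 5²*(-⅓) = 25*(-⅓) = -25/3)
G(Q, E) = -25 (G(Q, E) = 3*(-25/3) = -25)
(G(q, -4) - 1)² = (-25 - 1)² = (-26)² = 676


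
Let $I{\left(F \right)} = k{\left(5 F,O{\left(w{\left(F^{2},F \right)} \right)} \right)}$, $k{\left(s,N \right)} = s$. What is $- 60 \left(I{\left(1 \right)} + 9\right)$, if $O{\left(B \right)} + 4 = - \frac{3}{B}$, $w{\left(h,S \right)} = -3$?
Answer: $-840$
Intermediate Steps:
$O{\left(B \right)} = -4 - \frac{3}{B}$
$I{\left(F \right)} = 5 F$
$- 60 \left(I{\left(1 \right)} + 9\right) = - 60 \left(5 \cdot 1 + 9\right) = - 60 \left(5 + 9\right) = \left(-60\right) 14 = -840$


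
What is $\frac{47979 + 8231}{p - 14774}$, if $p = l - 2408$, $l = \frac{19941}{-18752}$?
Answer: $- \frac{210809984}{64443361} \approx -3.2712$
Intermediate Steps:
$l = - \frac{19941}{18752}$ ($l = 19941 \left(- \frac{1}{18752}\right) = - \frac{19941}{18752} \approx -1.0634$)
$p = - \frac{45174757}{18752}$ ($p = - \frac{19941}{18752} - 2408 = - \frac{45174757}{18752} \approx -2409.1$)
$\frac{47979 + 8231}{p - 14774} = \frac{47979 + 8231}{- \frac{45174757}{18752} - 14774} = \frac{56210}{- \frac{322216805}{18752}} = 56210 \left(- \frac{18752}{322216805}\right) = - \frac{210809984}{64443361}$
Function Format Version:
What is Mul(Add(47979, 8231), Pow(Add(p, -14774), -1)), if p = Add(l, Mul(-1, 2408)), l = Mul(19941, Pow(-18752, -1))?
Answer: Rational(-210809984, 64443361) ≈ -3.2712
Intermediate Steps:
l = Rational(-19941, 18752) (l = Mul(19941, Rational(-1, 18752)) = Rational(-19941, 18752) ≈ -1.0634)
p = Rational(-45174757, 18752) (p = Add(Rational(-19941, 18752), Mul(-1, 2408)) = Add(Rational(-19941, 18752), -2408) = Rational(-45174757, 18752) ≈ -2409.1)
Mul(Add(47979, 8231), Pow(Add(p, -14774), -1)) = Mul(Add(47979, 8231), Pow(Add(Rational(-45174757, 18752), -14774), -1)) = Mul(56210, Pow(Rational(-322216805, 18752), -1)) = Mul(56210, Rational(-18752, 322216805)) = Rational(-210809984, 64443361)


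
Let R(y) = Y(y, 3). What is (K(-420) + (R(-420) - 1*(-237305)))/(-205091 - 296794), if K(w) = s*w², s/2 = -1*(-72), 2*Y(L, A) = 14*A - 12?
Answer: -5127784/100377 ≈ -51.085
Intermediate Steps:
Y(L, A) = -6 + 7*A (Y(L, A) = (14*A - 12)/2 = (-12 + 14*A)/2 = -6 + 7*A)
R(y) = 15 (R(y) = -6 + 7*3 = -6 + 21 = 15)
s = 144 (s = 2*(-1*(-72)) = 2*72 = 144)
K(w) = 144*w²
(K(-420) + (R(-420) - 1*(-237305)))/(-205091 - 296794) = (144*(-420)² + (15 - 1*(-237305)))/(-205091 - 296794) = (144*176400 + (15 + 237305))/(-501885) = (25401600 + 237320)*(-1/501885) = 25638920*(-1/501885) = -5127784/100377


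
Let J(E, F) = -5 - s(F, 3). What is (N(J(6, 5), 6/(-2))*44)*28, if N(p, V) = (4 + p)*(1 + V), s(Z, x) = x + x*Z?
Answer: 46816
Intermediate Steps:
s(Z, x) = x + Z*x
J(E, F) = -8 - 3*F (J(E, F) = -5 - 3*(1 + F) = -5 - (3 + 3*F) = -5 + (-3 - 3*F) = -8 - 3*F)
N(p, V) = (1 + V)*(4 + p)
(N(J(6, 5), 6/(-2))*44)*28 = ((4 + (-8 - 3*5) + 4*(6/(-2)) + (6/(-2))*(-8 - 3*5))*44)*28 = ((4 + (-8 - 15) + 4*(6*(-1/2)) + (6*(-1/2))*(-8 - 15))*44)*28 = ((4 - 23 + 4*(-3) - 3*(-23))*44)*28 = ((4 - 23 - 12 + 69)*44)*28 = (38*44)*28 = 1672*28 = 46816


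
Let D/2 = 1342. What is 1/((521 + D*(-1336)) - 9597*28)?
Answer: -1/3854019 ≈ -2.5947e-7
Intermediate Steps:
D = 2684 (D = 2*1342 = 2684)
1/((521 + D*(-1336)) - 9597*28) = 1/((521 + 2684*(-1336)) - 9597*28) = 1/((521 - 3585824) - 268716) = 1/(-3585303 - 268716) = 1/(-3854019) = -1/3854019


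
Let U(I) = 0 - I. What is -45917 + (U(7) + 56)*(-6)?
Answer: -46211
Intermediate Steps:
U(I) = -I
-45917 + (U(7) + 56)*(-6) = -45917 + (-1*7 + 56)*(-6) = -45917 + (-7 + 56)*(-6) = -45917 + 49*(-6) = -45917 - 294 = -46211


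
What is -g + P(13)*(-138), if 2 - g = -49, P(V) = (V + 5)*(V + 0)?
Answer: -32343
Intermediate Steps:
P(V) = V*(5 + V) (P(V) = (5 + V)*V = V*(5 + V))
g = 51 (g = 2 - 1*(-49) = 2 + 49 = 51)
-g + P(13)*(-138) = -1*51 + (13*(5 + 13))*(-138) = -51 + (13*18)*(-138) = -51 + 234*(-138) = -51 - 32292 = -32343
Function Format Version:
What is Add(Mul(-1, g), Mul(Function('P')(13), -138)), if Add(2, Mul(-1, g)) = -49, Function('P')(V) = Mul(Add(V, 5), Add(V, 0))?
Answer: -32343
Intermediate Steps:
Function('P')(V) = Mul(V, Add(5, V)) (Function('P')(V) = Mul(Add(5, V), V) = Mul(V, Add(5, V)))
g = 51 (g = Add(2, Mul(-1, -49)) = Add(2, 49) = 51)
Add(Mul(-1, g), Mul(Function('P')(13), -138)) = Add(Mul(-1, 51), Mul(Mul(13, Add(5, 13)), -138)) = Add(-51, Mul(Mul(13, 18), -138)) = Add(-51, Mul(234, -138)) = Add(-51, -32292) = -32343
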